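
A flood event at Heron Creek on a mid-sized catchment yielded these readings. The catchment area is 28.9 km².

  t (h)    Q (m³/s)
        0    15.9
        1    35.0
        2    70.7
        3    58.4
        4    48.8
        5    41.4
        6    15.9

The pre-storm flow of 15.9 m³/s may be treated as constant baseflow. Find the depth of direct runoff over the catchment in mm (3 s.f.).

d ≈ 21.8 mm

Direct runoff: 0.0, 19.1, 54.8, 42.5, 32.9, 25.5, 0.0 m³/s; ΣQ_DR = 174.8 m³/s.
V = ΣQ_DR · Δt = 174.8 × 3600 s = 6.293 × 10^5 m³.
Over A = 28.9 km², depth = V / A = 21.8 mm.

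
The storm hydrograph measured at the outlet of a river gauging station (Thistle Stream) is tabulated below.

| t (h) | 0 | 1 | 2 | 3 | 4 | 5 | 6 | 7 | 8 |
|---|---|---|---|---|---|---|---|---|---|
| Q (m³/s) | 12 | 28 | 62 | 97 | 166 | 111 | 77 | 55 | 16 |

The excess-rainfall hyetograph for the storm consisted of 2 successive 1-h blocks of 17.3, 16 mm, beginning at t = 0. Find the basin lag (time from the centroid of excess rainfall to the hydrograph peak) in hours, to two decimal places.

t_L ≈ 3.02 h

Centroid of excess rainfall: t_c = Σ P_i·t̄_i / ΣP_i = 0.9805 h (block centres at 0.5, 1.5 h).
Hydrograph peak occurs at t = 4 h, so basin lag t_L = 4 − 0.9805 = 3.02 h.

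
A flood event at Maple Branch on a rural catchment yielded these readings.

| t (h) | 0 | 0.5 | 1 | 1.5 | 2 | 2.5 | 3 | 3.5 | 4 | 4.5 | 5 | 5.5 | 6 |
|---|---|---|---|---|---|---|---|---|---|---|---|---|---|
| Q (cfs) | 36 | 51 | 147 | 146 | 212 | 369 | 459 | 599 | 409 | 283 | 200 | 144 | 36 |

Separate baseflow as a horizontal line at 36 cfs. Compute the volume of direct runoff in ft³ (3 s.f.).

V ≈ 4.72 × 10^6 ft³

Direct-runoff ordinates (Q − Q_b): 0.0, 15.0, 111.0, 110.0, 176.0, 333.0, 423.0, 563.0, 373.0, 247.0, 164.0, 108.0, 0.0 cfs.
ΣQ_DR = 2623 cfs.
With Δt = 0.5 h = 1800 s, V = ΣQ_DR · Δt = 2623 × 1800 = 4.72 × 10^6 ft³.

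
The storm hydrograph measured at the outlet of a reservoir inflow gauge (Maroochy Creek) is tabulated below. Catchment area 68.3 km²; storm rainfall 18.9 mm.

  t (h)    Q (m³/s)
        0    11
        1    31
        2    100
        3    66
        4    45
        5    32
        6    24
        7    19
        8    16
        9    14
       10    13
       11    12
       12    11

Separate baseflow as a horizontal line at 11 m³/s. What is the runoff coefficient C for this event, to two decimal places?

ΣQ_DR = 251.0 m³/s; V = ΣQ_DR·Δt = 9.036 × 10^5 m³.
Runoff depth d = V / A = 13.23 mm.
C = d / P = 13.23 / 18.9 = 0.70.

C ≈ 0.70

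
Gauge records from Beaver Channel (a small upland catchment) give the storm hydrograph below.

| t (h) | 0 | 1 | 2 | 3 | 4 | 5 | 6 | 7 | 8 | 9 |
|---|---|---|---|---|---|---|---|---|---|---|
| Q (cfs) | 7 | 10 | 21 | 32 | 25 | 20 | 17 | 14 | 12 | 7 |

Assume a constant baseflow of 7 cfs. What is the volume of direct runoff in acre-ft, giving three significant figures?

V ≈ 7.85 acre-ft

Direct-runoff ordinates (Q − Q_b): 0.0, 3.0, 14.0, 25.0, 18.0, 13.0, 10.0, 7.0, 5.0, 0.0 cfs.
ΣQ_DR = 95.00 cfs.
With Δt = 1 h = 3600 s, V = ΣQ_DR · Δt = 95.00 × 3600 = 3.42 × 10^5 ft³ = 7.85 acre-ft.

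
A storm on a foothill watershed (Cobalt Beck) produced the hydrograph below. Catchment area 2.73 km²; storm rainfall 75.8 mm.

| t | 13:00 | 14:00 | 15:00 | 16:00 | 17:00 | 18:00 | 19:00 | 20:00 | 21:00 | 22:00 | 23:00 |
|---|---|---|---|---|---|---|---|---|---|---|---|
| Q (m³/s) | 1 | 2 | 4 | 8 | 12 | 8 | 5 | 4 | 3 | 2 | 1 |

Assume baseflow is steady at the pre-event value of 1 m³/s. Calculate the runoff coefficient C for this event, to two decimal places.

ΣQ_DR = 39.00 m³/s; V = ΣQ_DR·Δt = 1.404 × 10^5 m³.
Runoff depth d = V / A = 51.43 mm.
C = d / P = 51.43 / 75.8 = 0.68.

C ≈ 0.68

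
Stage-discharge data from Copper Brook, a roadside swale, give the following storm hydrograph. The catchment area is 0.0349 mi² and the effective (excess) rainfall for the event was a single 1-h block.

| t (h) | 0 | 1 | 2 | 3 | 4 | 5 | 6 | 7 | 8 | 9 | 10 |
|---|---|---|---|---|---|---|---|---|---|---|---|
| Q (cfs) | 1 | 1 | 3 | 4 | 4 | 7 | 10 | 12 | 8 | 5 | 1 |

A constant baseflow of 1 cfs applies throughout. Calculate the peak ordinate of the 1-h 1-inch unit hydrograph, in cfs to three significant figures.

Direct runoff: 0.0, 0.0, 2.0, 3.0, 3.0, 6.0, 9.0, 11.0, 7.0, 4.0, 0.0 cfs; ΣQ_DR = 45.00 cfs, peak = 11.0 cfs.
Runoff depth d = ΣQ_DR·Δt / A = 45.00 × 3600 / (0.0349 mi²) = 1.998 in.
The 1-inch UH is the DRH scaled by (1 in)/d, so U_p = 11.0 × 1/1.998 = 5.51 cfs.

U_p ≈ 5.51 cfs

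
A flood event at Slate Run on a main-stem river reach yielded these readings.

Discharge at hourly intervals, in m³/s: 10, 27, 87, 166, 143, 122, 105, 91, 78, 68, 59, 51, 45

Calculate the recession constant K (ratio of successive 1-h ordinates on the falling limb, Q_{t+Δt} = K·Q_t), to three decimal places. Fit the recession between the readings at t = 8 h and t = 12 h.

Using the recession-limb readings at t = 8 h and t = 12 h: Q falls from 78 to 45 m³/s over 4 intervals.
K = (Q₂/Q₁)^(1/4) = (45/78)^(1/4) = 0.872.

K ≈ 0.872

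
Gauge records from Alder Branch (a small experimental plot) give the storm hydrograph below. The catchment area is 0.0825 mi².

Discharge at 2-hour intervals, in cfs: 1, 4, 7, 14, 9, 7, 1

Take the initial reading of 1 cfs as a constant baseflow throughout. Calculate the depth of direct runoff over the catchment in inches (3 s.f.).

d ≈ 1.35 in

Direct runoff: 0.0, 3.0, 6.0, 13.0, 8.0, 6.0, 0.0 cfs; ΣQ_DR = 36.00 cfs.
V = ΣQ_DR · Δt = 36.00 × 7200 s = 2.592 × 10^5 ft³.
Over A = 0.0825 mi², depth = V / A = 1.35 in.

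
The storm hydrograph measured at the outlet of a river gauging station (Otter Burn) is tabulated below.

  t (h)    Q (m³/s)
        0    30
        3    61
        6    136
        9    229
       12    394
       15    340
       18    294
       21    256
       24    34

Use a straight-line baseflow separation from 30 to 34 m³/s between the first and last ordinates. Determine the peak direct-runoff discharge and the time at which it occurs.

Subtracting baseflow gives direct-runoff ordinates: 0.00, 30.50, 105.00, 197.50, 362.00, 307.50, 261.00, 222.50, 0.00 m³/s.
The maximum is 362.00 m³/s, occurring at the reading for t = 12 h.

Q_p = 362.00 m³/s at t = 12 h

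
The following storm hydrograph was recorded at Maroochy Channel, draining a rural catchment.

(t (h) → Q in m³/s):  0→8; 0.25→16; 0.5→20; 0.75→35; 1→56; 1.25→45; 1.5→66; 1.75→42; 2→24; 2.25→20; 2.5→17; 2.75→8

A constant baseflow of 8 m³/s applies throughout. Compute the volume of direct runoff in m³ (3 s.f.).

Direct-runoff ordinates (Q − Q_b): 0.0, 8.0, 12.0, 27.0, 48.0, 37.0, 58.0, 34.0, 16.0, 12.0, 9.0, 0.0 m³/s.
ΣQ_DR = 261.0 m³/s.
With Δt = 0.25 h = 900 s, V = ΣQ_DR · Δt = 261.0 × 900 = 2.35 × 10^5 m³.

V ≈ 2.35 × 10^5 m³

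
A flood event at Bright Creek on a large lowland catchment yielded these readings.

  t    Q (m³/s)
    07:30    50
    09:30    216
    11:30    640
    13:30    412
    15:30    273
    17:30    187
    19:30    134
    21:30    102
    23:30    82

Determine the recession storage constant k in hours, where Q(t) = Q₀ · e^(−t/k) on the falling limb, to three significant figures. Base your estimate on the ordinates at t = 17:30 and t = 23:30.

k ≈ 7.28 h

On the falling limb, Q drops from 187 to 82 m³/s between t = 17:30 and t = 23:30 (Δt = 6 h).
k = −Δt / ln(Q₂/Q₁) = −6 / ln(82/187) = 7.28 h.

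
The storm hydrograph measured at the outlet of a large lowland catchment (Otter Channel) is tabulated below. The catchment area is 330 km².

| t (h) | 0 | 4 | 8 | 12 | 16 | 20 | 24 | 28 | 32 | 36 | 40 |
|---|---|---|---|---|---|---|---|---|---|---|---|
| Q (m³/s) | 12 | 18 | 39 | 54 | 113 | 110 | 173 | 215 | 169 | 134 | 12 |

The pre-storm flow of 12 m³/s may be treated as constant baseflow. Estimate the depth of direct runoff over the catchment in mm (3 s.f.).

Direct runoff: 0.0, 6.0, 27.0, 42.0, 101.0, 98.0, 161.0, 203.0, 157.0, 122.0, 0.0 m³/s; ΣQ_DR = 917.0 m³/s.
V = ΣQ_DR · Δt = 917.0 × 14400 s = 1.320 × 10^7 m³.
Over A = 330 km², depth = V / A = 40.0 mm.

d ≈ 40.0 mm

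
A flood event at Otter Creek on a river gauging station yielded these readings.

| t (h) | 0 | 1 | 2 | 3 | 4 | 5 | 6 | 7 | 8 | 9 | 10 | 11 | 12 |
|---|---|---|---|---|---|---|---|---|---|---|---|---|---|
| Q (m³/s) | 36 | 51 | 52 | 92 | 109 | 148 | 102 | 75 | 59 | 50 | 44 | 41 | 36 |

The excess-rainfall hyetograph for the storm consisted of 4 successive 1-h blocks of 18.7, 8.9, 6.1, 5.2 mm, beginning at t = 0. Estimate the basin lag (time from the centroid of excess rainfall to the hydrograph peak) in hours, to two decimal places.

t_L ≈ 3.56 h

Centroid of excess rainfall: t_c = Σ P_i·t̄_i / ΣP_i = 1.4434 h (block centres at 0.5, 1.5, 2.5, 3.5 h).
Hydrograph peak occurs at t = 5 h, so basin lag t_L = 5 − 1.4434 = 3.56 h.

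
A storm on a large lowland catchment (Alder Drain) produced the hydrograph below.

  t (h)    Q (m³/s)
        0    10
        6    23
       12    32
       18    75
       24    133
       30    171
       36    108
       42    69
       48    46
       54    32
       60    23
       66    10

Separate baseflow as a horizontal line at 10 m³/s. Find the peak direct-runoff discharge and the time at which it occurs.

Q_p = 161.0 m³/s at t = 30 h

Subtracting baseflow gives direct-runoff ordinates: 0.0, 13.0, 22.0, 65.0, 123.0, 161.0, 98.0, 59.0, 36.0, 22.0, 13.0, 0.0 m³/s.
The maximum is 161.0 m³/s, occurring at the reading for t = 30 h.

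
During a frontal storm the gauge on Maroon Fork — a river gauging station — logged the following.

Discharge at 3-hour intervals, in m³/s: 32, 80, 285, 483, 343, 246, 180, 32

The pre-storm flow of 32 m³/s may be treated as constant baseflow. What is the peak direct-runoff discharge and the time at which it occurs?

Q_p = 451.0 m³/s at t = 9 h

Subtracting baseflow gives direct-runoff ordinates: 0.0, 48.0, 253.0, 451.0, 311.0, 214.0, 148.0, 0.0 m³/s.
The maximum is 451.0 m³/s, occurring at the reading for t = 9 h.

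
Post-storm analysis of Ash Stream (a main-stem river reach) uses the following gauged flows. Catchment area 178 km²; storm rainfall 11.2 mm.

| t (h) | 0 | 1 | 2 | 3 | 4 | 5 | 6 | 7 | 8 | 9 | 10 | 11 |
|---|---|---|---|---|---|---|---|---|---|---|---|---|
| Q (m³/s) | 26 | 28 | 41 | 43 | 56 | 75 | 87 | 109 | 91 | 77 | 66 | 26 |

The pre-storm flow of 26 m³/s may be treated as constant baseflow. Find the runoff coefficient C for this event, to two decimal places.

ΣQ_DR = 413.0 m³/s; V = ΣQ_DR·Δt = 1.487 × 10^6 m³.
Runoff depth d = V / A = 8.353 mm.
C = d / P = 8.353 / 11.2 = 0.75.

C ≈ 0.75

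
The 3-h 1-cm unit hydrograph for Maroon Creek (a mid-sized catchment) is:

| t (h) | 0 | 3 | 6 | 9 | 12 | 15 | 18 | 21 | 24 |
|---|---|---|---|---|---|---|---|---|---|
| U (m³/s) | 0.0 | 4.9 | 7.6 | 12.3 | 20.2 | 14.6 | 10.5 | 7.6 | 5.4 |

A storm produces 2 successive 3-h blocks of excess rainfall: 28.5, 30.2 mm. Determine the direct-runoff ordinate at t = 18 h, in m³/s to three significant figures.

Q ≈ 74.0 m³/s

By discrete convolution, Q_j = Σ (P_i / 10 mm) · U_{j−i}.
At t = 18 h (j=6): Q = (28.5/10)·10.5 + (30.2/10)·14.6 = 74.0 m³/s.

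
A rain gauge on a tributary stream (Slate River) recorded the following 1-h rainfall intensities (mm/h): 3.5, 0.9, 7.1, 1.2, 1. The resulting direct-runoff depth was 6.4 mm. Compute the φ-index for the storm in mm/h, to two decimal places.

Only the 2 blocks with intensity above φ contribute runoff: 3.5, 7.1 mm/h.
Σ(I−φ)·Δt = d  ⇒  (3.5+7.1 − 2φ)·1 = 6.4
φ = (10.60 − 6.4/1) / 2 = 2.10 mm/h.

φ ≈ 2.10 mm/h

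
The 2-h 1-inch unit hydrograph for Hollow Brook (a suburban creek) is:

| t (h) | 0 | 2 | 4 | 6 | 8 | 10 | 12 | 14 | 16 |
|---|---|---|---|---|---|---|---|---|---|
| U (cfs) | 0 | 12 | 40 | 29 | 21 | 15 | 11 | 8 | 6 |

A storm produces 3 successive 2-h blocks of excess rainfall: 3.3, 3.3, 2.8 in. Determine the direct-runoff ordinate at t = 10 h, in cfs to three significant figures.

By discrete convolution, Q_j = Σ (P_i / 1 in) · U_{j−i}.
At t = 10 h (j=5): Q = (3.3/1)·15 + (3.3/1)·21 + (2.8/1)·29 = 200 cfs.

Q ≈ 200 cfs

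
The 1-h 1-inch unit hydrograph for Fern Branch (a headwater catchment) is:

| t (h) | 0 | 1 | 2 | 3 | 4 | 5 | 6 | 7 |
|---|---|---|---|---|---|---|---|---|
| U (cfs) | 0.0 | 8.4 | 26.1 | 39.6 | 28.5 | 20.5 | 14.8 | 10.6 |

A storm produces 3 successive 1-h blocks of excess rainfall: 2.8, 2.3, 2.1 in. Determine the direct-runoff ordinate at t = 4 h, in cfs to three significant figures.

Q ≈ 226 cfs

By discrete convolution, Q_j = Σ (P_i / 1 in) · U_{j−i}.
At t = 4 h (j=4): Q = (2.8/1)·28.5 + (2.3/1)·39.6 + (2.1/1)·26.1 = 226 cfs.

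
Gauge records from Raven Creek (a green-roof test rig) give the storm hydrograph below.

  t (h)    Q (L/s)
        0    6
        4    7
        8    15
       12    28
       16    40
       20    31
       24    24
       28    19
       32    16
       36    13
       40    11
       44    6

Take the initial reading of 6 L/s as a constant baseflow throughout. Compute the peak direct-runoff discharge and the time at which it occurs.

Subtracting baseflow gives direct-runoff ordinates: 0.0, 1.0, 9.0, 22.0, 34.0, 25.0, 18.0, 13.0, 10.0, 7.0, 5.0, 0.0 L/s.
The maximum is 34.0 L/s, occurring at the reading for t = 16 h.

Q_p = 34.0 L/s at t = 16 h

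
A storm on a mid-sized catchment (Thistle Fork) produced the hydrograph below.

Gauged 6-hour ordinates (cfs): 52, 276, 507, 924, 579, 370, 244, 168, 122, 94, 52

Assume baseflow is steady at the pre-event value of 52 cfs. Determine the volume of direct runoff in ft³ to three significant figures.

Direct-runoff ordinates (Q − Q_b): 0.0, 224.0, 455.0, 872.0, 527.0, 318.0, 192.0, 116.0, 70.0, 42.0, 0.0 cfs.
ΣQ_DR = 2816 cfs.
With Δt = 6 h = 21600 s, V = ΣQ_DR · Δt = 2816 × 21600 = 6.08 × 10^7 ft³.

V ≈ 6.08 × 10^7 ft³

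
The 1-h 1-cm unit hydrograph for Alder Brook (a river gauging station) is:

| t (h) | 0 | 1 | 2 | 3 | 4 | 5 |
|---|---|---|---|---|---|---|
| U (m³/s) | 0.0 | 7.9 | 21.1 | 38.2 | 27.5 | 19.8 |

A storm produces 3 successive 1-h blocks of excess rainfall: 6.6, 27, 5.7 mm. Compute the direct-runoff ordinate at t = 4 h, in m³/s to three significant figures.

By discrete convolution, Q_j = Σ (P_i / 10 mm) · U_{j−i}.
At t = 4 h (j=4): Q = (6.6/10)·27.5 + (27/10)·38.2 + (5.7/10)·21.1 = 133 m³/s.

Q ≈ 133 m³/s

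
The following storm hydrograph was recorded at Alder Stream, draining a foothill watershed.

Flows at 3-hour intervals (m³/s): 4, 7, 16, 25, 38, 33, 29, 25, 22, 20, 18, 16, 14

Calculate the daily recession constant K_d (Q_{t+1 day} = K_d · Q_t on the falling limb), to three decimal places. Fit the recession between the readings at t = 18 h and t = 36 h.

K_d ≈ 0.379

Between t = 18 h and t = 36 h the flow falls from 29 to 14 m³/s over 6×3 h = 18 h.
Per-interval ratio K = (14/29)^(1/6) = 0.8857; K_d = K^(24/3) = 0.379.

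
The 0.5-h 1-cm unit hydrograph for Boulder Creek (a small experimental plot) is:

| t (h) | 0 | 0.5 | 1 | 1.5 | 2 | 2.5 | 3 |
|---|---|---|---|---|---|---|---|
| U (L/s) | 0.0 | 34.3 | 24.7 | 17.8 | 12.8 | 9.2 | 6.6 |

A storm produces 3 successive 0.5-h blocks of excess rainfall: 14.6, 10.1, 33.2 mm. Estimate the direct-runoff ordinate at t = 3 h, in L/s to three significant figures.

Q ≈ 61.4 L/s

By discrete convolution, Q_j = Σ (P_i / 10 mm) · U_{j−i}.
At t = 3 h (j=6): Q = (14.6/10)·6.6 + (10.1/10)·9.2 + (33.2/10)·12.8 = 61.4 L/s.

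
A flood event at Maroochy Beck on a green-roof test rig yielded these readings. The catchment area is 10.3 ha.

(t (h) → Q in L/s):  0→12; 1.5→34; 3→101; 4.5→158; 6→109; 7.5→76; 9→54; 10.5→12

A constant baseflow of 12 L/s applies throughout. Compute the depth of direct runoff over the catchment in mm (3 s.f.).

Direct runoff: 0.0, 22.0, 89.0, 146.0, 97.0, 64.0, 42.0, 0.0 L/s; ΣQ_DR = 460.0 L/s.
V = ΣQ_DR · Δt = 460.0 × 5400 s = 2.484 × 10^6 L.
Over A = 10.3 ha, depth = V / A = 24.1 mm.

d ≈ 24.1 mm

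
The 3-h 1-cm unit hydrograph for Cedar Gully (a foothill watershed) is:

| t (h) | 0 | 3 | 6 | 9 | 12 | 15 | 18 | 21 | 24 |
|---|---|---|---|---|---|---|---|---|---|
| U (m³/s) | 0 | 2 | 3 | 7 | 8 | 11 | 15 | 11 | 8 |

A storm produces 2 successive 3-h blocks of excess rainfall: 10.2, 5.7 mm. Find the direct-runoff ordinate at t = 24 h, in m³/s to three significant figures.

By discrete convolution, Q_j = Σ (P_i / 10 mm) · U_{j−i}.
At t = 24 h (j=8): Q = (10.2/10)·8 + (5.7/10)·11 = 14.4 m³/s.

Q ≈ 14.4 m³/s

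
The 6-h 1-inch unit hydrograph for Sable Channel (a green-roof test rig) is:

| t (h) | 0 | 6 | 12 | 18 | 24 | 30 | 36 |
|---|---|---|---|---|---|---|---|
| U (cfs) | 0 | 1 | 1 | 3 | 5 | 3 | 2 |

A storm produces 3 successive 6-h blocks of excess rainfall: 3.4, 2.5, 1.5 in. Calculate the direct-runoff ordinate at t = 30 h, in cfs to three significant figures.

Q ≈ 27.2 cfs

By discrete convolution, Q_j = Σ (P_i / 1 in) · U_{j−i}.
At t = 30 h (j=5): Q = (3.4/1)·3 + (2.5/1)·5 + (1.5/1)·3 = 27.2 cfs.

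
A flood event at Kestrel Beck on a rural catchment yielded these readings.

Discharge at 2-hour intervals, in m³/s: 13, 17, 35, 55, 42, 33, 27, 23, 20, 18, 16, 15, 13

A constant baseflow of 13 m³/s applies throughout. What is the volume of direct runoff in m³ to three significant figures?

V ≈ 1.14 × 10^6 m³

Direct-runoff ordinates (Q − Q_b): 0.0, 4.0, 22.0, 42.0, 29.0, 20.0, 14.0, 10.0, 7.0, 5.0, 3.0, 2.0, 0.0 m³/s.
ΣQ_DR = 158.0 m³/s.
With Δt = 2 h = 7200 s, V = ΣQ_DR · Δt = 158.0 × 7200 = 1.14 × 10^6 m³.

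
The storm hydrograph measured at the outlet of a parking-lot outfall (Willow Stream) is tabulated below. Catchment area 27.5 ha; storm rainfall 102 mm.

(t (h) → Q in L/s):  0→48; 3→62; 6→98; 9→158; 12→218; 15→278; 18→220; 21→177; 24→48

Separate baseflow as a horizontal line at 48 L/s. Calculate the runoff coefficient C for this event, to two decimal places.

C ≈ 0.34

ΣQ_DR = 875.0 L/s; V = ΣQ_DR·Δt = 9.450 × 10^6 L.
Runoff depth d = V / A = 34.36 mm.
C = d / P = 34.36 / 102 = 0.34.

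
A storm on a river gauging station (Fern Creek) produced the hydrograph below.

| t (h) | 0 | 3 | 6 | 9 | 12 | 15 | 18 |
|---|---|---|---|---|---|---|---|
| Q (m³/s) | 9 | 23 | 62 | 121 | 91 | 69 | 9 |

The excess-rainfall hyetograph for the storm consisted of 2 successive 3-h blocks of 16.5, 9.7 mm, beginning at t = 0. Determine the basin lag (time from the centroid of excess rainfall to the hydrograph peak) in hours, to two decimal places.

t_L ≈ 6.39 h

Centroid of excess rainfall: t_c = Σ P_i·t̄_i / ΣP_i = 2.6107 h (block centres at 1.5, 4.5 h).
Hydrograph peak occurs at t = 9 h, so basin lag t_L = 9 − 2.6107 = 6.39 h.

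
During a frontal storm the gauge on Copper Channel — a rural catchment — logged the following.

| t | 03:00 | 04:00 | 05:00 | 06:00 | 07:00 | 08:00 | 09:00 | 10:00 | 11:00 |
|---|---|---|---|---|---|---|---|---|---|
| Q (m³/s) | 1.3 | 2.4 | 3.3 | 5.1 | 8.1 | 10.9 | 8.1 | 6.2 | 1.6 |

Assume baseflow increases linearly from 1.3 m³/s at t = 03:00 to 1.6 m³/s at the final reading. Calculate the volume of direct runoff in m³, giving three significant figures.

V ≈ 1.22 × 10^5 m³

Direct-runoff ordinates (Q − Q_b): 0.00, 1.06, 1.93, 3.69, 6.65, 9.41, 6.58, 4.64, 0.00 m³/s.
ΣQ_DR = 33.95 m³/s.
With Δt = 1 h = 3600 s, V = ΣQ_DR · Δt = 33.95 × 3600 = 1.22 × 10^5 m³.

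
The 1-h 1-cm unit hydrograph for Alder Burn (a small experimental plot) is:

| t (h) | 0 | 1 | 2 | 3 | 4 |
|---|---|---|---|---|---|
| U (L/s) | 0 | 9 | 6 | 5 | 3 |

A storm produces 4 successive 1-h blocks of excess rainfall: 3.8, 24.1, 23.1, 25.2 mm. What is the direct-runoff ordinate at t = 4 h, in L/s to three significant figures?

Q ≈ 49.7 L/s

By discrete convolution, Q_j = Σ (P_i / 10 mm) · U_{j−i}.
At t = 4 h (j=4): Q = (3.8/10)·3 + (24.1/10)·5 + (23.1/10)·6 + (25.2/10)·9 = 49.7 L/s.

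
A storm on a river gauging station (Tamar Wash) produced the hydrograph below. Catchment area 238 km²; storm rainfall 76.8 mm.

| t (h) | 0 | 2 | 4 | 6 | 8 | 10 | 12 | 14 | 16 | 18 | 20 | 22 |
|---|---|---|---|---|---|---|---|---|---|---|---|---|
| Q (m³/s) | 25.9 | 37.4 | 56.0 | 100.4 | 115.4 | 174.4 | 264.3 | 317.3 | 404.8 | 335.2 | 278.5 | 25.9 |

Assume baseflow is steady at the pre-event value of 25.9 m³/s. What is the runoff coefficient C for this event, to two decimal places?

ΣQ_DR = 1825 m³/s; V = ΣQ_DR·Δt = 1.314 × 10^7 m³.
Runoff depth d = V / A = 55.20 mm.
C = d / P = 55.20 / 76.8 = 0.72.

C ≈ 0.72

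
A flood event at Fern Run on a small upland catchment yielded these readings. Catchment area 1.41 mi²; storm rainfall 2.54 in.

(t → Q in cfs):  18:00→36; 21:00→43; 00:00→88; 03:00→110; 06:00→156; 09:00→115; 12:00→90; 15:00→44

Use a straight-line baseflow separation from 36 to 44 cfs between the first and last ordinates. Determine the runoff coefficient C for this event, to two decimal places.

C ≈ 0.47

ΣQ_DR = 362.0 cfs; V = ΣQ_DR·Δt = 3.910 × 10^6 ft³.
Runoff depth d = V / A = 1.194 in.
C = d / P = 1.194 / 2.54 = 0.47.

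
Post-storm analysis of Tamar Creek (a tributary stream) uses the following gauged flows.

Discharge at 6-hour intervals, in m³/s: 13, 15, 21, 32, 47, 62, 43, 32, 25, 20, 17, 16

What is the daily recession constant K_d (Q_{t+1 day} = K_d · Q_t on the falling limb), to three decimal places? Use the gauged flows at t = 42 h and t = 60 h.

Between t = 42 h and t = 60 h the flow falls from 32 to 17 m³/s over 3×6 h = 18 h.
Per-interval ratio K = (17/32)^(1/3) = 0.8099; K_d = K^(24/6) = 0.430.

K_d ≈ 0.430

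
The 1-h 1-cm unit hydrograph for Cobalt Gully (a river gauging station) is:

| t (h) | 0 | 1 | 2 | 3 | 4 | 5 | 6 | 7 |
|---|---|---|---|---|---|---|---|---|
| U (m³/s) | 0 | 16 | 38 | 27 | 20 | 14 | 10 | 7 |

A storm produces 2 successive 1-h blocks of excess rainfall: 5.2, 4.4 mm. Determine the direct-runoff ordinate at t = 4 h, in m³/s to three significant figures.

Q ≈ 22.3 m³/s

By discrete convolution, Q_j = Σ (P_i / 10 mm) · U_{j−i}.
At t = 4 h (j=4): Q = (5.2/10)·20 + (4.4/10)·27 = 22.3 m³/s.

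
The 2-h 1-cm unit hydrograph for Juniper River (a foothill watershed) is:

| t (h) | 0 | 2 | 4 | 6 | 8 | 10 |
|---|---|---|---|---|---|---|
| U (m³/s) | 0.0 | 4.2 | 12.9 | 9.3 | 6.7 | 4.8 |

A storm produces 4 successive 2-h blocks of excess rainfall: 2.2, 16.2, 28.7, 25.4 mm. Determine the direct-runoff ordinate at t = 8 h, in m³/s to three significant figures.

Q ≈ 64.2 m³/s

By discrete convolution, Q_j = Σ (P_i / 10 mm) · U_{j−i}.
At t = 8 h (j=4): Q = (2.2/10)·6.7 + (16.2/10)·9.3 + (28.7/10)·12.9 + (25.4/10)·4.2 = 64.2 m³/s.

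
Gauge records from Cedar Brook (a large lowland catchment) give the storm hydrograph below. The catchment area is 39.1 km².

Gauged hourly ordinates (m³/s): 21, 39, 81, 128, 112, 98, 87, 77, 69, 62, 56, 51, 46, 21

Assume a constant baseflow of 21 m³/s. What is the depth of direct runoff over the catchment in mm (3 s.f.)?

d ≈ 60.2 mm

Direct runoff: 0.0, 18.0, 60.0, 107.0, 91.0, 77.0, 66.0, 56.0, 48.0, 41.0, 35.0, 30.0, 25.0, 0.0 m³/s; ΣQ_DR = 654.0 m³/s.
V = ΣQ_DR · Δt = 654.0 × 3600 s = 2.354 × 10^6 m³.
Over A = 39.1 km², depth = V / A = 60.2 mm.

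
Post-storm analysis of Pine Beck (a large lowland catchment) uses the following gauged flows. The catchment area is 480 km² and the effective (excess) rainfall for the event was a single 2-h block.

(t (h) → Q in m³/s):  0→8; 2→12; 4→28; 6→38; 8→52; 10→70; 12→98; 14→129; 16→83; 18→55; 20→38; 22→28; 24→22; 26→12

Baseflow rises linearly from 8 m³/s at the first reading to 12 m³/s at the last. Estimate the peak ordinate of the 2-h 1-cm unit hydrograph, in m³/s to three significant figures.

U_p ≈ 149 m³/s

Direct runoff: 0.00, 3.69, 19.38, 29.08, 42.77, 60.46, 88.15, 118.85, 72.54, 44.23, 26.92, 16.62, 10.31, 0.00 m³/s; ΣQ_DR = 533.0 m³/s, peak = 118.85 m³/s.
Runoff depth d = ΣQ_DR·Δt / A = 533.0 × 7200 / (480 km²) = 7.995 mm.
The 1-cm UH is the DRH scaled by (10 mm)/d, so U_p = 118.85 × 10/7.995 = 149 m³/s.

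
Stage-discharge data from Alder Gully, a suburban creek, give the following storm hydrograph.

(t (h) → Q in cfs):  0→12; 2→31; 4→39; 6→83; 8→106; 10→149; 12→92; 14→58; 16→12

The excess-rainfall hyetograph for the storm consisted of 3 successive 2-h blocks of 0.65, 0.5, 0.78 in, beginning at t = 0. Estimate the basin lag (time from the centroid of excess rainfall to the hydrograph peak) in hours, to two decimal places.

Centroid of excess rainfall: t_c = Σ P_i·t̄_i / ΣP_i = 3.1347 h (block centres at 1, 3, 5 h).
Hydrograph peak occurs at t = 10 h, so basin lag t_L = 10 − 3.1347 = 6.87 h.

t_L ≈ 6.87 h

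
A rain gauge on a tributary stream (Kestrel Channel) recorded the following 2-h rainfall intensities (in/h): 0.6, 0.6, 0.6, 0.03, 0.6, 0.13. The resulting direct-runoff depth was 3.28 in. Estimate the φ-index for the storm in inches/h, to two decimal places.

Only the 4 blocks with intensity above φ contribute runoff: 0.6, 0.6, 0.6, 0.6 in/h.
Σ(I−φ)·Δt = d  ⇒  (0.6+0.6+0.6+0.6 − 4φ)·2 = 3.28
φ = (2.400 − 3.28/2) / 4 = 0.19 in/h.

φ ≈ 0.19 in/h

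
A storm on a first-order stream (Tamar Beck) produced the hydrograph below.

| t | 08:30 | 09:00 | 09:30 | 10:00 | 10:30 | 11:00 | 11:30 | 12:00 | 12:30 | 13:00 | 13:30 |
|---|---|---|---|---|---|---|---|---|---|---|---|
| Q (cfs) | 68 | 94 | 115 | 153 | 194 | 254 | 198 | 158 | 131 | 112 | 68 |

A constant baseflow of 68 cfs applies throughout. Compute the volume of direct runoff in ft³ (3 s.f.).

Direct-runoff ordinates (Q − Q_b): 0.0, 26.0, 47.0, 85.0, 126.0, 186.0, 130.0, 90.0, 63.0, 44.0, 0.0 cfs.
ΣQ_DR = 797.0 cfs.
With Δt = 0.5 h = 1800 s, V = ΣQ_DR · Δt = 797.0 × 1800 = 1.43 × 10^6 ft³.

V ≈ 1.43 × 10^6 ft³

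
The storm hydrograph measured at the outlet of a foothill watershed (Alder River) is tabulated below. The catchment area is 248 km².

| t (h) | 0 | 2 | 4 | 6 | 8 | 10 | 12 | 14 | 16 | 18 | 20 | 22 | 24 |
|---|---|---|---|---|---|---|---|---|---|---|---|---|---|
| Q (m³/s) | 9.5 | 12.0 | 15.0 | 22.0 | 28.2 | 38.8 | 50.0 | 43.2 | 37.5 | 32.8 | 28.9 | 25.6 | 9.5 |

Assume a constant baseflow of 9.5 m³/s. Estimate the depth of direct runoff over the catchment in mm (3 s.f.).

Direct runoff: 0.0, 2.5, 5.5, 12.5, 18.7, 29.3, 40.5, 33.7, 28.0, 23.3, 19.4, 16.1, 0.0 m³/s; ΣQ_DR = 229.5 m³/s.
V = ΣQ_DR · Δt = 229.5 × 7200 s = 1.652 × 10^6 m³.
Over A = 248 km², depth = V / A = 6.66 mm.

d ≈ 6.66 mm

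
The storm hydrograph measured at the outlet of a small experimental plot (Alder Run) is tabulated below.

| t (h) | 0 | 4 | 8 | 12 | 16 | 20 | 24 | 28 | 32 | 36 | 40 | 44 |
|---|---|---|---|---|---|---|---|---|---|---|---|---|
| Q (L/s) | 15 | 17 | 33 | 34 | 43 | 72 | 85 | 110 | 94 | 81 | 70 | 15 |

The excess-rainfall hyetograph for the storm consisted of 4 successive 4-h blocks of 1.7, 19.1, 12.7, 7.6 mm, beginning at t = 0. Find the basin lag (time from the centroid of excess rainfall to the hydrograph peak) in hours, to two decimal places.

t_L ≈ 19.45 h

Centroid of excess rainfall: t_c = Σ P_i·t̄_i / ΣP_i = 8.5499 h (block centres at 2, 6, 10, 14 h).
Hydrograph peak occurs at t = 28 h, so basin lag t_L = 28 − 8.5499 = 19.45 h.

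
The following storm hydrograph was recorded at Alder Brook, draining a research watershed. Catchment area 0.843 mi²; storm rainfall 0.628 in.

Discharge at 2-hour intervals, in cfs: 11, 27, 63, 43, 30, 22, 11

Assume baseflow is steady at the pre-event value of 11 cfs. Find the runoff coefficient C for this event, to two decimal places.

ΣQ_DR = 130.0 cfs; V = ΣQ_DR·Δt = 9.360 × 10^5 ft³.
Runoff depth d = V / A = 0.4779 in.
C = d / P = 0.4779 / 0.628 = 0.76.

C ≈ 0.76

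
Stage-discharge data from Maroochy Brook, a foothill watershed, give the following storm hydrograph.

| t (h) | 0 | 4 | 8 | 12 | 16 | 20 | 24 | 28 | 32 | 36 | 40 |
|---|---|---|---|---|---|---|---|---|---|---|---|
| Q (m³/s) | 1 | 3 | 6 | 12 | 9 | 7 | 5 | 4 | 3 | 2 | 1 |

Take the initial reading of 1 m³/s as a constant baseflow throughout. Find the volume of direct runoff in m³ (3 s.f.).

V ≈ 6.05 × 10^5 m³

Direct-runoff ordinates (Q − Q_b): 0.0, 2.0, 5.0, 11.0, 8.0, 6.0, 4.0, 3.0, 2.0, 1.0, 0.0 m³/s.
ΣQ_DR = 42.00 m³/s.
With Δt = 4 h = 14400 s, V = ΣQ_DR · Δt = 42.00 × 14400 = 6.05 × 10^5 m³.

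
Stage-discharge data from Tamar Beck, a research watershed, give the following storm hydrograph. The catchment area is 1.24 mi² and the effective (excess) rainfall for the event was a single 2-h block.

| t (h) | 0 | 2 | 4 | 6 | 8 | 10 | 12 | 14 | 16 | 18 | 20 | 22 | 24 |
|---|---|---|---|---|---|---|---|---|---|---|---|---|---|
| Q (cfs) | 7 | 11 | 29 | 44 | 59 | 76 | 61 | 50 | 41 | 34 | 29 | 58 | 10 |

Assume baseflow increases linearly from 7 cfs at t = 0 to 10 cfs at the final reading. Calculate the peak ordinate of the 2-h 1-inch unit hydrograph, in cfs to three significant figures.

U_p ≈ 68.0 cfs

Direct runoff: 0.00, 3.75, 21.50, 36.25, 51.00, 67.75, 52.50, 41.25, 32.00, 24.75, 19.50, 48.25, 0.00 cfs; ΣQ_DR = 398.5 cfs, peak = 67.75 cfs.
Runoff depth d = ΣQ_DR·Δt / A = 398.5 × 7200 / (1.24 mi²) = 0.9960 in.
The 1-inch UH is the DRH scaled by (1 in)/d, so U_p = 67.75 × 1/0.9960 = 68.0 cfs.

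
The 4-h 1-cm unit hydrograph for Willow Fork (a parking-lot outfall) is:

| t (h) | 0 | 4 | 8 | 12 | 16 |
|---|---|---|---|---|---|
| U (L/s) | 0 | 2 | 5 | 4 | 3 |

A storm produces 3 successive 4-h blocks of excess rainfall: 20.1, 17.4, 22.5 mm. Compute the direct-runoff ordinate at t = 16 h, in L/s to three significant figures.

Q ≈ 24.2 L/s

By discrete convolution, Q_j = Σ (P_i / 10 mm) · U_{j−i}.
At t = 16 h (j=4): Q = (20.1/10)·3 + (17.4/10)·4 + (22.5/10)·5 = 24.2 L/s.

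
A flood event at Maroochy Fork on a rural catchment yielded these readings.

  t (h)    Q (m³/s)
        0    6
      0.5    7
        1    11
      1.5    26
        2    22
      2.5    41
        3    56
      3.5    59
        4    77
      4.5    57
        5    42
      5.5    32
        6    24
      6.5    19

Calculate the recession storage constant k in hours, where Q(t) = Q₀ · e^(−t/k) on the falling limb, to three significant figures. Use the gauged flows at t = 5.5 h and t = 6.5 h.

On the falling limb, Q drops from 32 to 19 m³/s between t = 5.5 h and t = 6.5 h (Δt = 1 h).
k = −Δt / ln(Q₂/Q₁) = −1 / ln(19/32) = 1.92 h.

k ≈ 1.92 h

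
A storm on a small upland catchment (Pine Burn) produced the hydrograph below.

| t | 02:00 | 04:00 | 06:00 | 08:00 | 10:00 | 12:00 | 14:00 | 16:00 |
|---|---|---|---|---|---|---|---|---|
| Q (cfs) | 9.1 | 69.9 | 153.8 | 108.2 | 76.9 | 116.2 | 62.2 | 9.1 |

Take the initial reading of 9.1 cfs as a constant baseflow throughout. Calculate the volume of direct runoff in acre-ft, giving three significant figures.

V ≈ 88.0 acre-ft

Direct-runoff ordinates (Q − Q_b): 0.0, 60.8, 144.7, 99.1, 67.8, 107.1, 53.1, 0.0 cfs.
ΣQ_DR = 532.6 cfs.
With Δt = 2 h = 7200 s, V = ΣQ_DR · Δt = 532.6 × 7200 = 3.83 × 10^6 ft³ = 88.0 acre-ft.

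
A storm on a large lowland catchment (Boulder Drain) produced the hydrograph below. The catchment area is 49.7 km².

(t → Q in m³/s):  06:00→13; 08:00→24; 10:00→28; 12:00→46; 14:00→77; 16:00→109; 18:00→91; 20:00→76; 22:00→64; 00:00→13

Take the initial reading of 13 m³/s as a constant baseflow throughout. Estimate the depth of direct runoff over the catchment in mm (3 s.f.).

d ≈ 59.5 mm

Direct runoff: 0.0, 11.0, 15.0, 33.0, 64.0, 96.0, 78.0, 63.0, 51.0, 0.0 m³/s; ΣQ_DR = 411.0 m³/s.
V = ΣQ_DR · Δt = 411.0 × 7200 s = 2.959 × 10^6 m³.
Over A = 49.7 km², depth = V / A = 59.5 mm.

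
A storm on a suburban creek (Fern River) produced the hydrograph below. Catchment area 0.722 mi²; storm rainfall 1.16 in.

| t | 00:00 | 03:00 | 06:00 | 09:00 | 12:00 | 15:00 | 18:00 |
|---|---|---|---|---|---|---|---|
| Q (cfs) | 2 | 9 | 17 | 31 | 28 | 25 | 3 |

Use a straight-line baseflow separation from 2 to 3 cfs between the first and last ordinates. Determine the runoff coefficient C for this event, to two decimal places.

C ≈ 0.54

ΣQ_DR = 97.50 cfs; V = ΣQ_DR·Δt = 1.053 × 10^6 ft³.
Runoff depth d = V / A = 0.6278 in.
C = d / P = 0.6278 / 1.16 = 0.54.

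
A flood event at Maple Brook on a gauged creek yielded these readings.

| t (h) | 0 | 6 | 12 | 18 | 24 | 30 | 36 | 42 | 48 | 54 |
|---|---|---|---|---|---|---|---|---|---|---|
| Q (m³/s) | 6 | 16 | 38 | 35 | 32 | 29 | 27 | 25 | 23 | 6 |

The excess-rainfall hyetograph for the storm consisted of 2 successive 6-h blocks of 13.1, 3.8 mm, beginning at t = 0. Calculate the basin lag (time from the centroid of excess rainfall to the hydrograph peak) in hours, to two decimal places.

Centroid of excess rainfall: t_c = Σ P_i·t̄_i / ΣP_i = 4.3491 h (block centres at 3, 9 h).
Hydrograph peak occurs at t = 12 h, so basin lag t_L = 12 − 4.3491 = 7.65 h.

t_L ≈ 7.65 h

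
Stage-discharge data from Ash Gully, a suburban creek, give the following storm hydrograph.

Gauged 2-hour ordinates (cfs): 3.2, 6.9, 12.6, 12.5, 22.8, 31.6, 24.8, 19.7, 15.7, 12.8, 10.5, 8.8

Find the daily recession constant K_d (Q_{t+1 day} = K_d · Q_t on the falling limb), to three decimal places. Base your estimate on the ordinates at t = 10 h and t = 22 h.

K_d ≈ 0.078

Between t = 10 h and t = 22 h the flow falls from 31.6 to 8.8 cfs over 6×2 h = 12 h.
Per-interval ratio K = (8.8/31.6)^(1/6) = 0.8081; K_d = K^(24/2) = 0.078.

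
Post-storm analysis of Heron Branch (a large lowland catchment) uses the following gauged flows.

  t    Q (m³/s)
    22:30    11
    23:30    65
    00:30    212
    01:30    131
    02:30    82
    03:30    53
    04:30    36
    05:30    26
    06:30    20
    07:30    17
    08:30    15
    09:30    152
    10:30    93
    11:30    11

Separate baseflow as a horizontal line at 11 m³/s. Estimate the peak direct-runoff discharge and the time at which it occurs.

Subtracting baseflow gives direct-runoff ordinates: 0.0, 54.0, 201.0, 120.0, 71.0, 42.0, 25.0, 15.0, 9.0, 6.0, 4.0, 141.0, 82.0, 0.0 m³/s.
The maximum is 201.0 m³/s, occurring at the reading for t = 00:30.

Q_p = 201.0 m³/s at t = 00:30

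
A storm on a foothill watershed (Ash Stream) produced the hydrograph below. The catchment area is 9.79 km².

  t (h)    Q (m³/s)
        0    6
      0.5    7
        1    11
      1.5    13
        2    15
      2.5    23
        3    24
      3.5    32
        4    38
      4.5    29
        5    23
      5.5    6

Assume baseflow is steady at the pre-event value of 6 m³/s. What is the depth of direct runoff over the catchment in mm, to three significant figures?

d ≈ 28.5 mm

Direct runoff: 0.0, 1.0, 5.0, 7.0, 9.0, 17.0, 18.0, 26.0, 32.0, 23.0, 17.0, 0.0 m³/s; ΣQ_DR = 155.0 m³/s.
V = ΣQ_DR · Δt = 155.0 × 1800 s = 2.790 × 10^5 m³.
Over A = 9.79 km², depth = V / A = 28.5 mm.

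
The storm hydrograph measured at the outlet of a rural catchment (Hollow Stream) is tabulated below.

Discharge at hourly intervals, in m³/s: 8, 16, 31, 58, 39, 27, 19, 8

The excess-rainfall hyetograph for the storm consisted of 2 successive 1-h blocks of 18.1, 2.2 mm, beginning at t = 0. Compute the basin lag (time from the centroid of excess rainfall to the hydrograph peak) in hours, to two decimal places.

t_L ≈ 2.39 h

Centroid of excess rainfall: t_c = Σ P_i·t̄_i / ΣP_i = 0.6084 h (block centres at 0.5, 1.5 h).
Hydrograph peak occurs at t = 3 h, so basin lag t_L = 3 − 0.6084 = 2.39 h.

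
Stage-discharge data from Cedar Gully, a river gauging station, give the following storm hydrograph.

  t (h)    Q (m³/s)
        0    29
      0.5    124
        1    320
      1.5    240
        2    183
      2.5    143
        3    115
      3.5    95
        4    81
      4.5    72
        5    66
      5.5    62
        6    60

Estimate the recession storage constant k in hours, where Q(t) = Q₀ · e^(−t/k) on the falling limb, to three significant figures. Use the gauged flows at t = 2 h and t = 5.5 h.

k ≈ 3.23 h

On the falling limb, Q drops from 183 to 62 m³/s between t = 2 h and t = 5.5 h (Δt = 3.5 h).
k = −Δt / ln(Q₂/Q₁) = −3.5 / ln(62/183) = 3.23 h.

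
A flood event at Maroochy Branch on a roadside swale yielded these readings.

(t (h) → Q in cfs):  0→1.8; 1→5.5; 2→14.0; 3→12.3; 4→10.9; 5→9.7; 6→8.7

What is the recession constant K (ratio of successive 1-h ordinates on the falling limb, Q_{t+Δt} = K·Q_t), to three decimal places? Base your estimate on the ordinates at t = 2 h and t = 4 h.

Using the recession-limb readings at t = 2 h and t = 4 h: Q falls from 14.0 to 10.9 cfs over 2 intervals.
K = (Q₂/Q₁)^(1/2) = (10.9/14.0)^(1/2) = 0.882.

K ≈ 0.882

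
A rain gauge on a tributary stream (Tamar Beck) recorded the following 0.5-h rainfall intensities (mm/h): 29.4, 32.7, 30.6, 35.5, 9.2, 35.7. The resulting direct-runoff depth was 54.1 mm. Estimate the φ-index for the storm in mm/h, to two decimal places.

φ ≈ 11.14 mm/h

Only the 5 blocks with intensity above φ contribute runoff: 29.4, 32.7, 30.6, 35.5, 35.7 mm/h.
Σ(I−φ)·Δt = d  ⇒  (29.4+32.7+30.6+35.5+35.7 − 5φ)·0.5 = 54.1
φ = (163.9 − 54.1/0.5) / 5 = 11.14 mm/h.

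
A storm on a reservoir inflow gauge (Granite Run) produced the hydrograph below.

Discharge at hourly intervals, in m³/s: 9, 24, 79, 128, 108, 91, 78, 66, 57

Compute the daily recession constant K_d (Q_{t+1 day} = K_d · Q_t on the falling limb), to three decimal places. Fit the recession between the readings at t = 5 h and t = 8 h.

Between t = 5 h and t = 8 h the flow falls from 91 to 57 m³/s over 3×1 h = 3 h.
Per-interval ratio K = (57/91)^(1/3) = 0.8556; K_d = K^(24/1) = 0.024.

K_d ≈ 0.024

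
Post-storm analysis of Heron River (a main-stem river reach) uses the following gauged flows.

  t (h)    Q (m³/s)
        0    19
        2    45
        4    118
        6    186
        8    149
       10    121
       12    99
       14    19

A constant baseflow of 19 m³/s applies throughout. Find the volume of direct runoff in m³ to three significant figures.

Direct-runoff ordinates (Q − Q_b): 0.0, 26.0, 99.0, 167.0, 130.0, 102.0, 80.0, 0.0 m³/s.
ΣQ_DR = 604.0 m³/s.
With Δt = 2 h = 7200 s, V = ΣQ_DR · Δt = 604.0 × 7200 = 4.35 × 10^6 m³.

V ≈ 4.35 × 10^6 m³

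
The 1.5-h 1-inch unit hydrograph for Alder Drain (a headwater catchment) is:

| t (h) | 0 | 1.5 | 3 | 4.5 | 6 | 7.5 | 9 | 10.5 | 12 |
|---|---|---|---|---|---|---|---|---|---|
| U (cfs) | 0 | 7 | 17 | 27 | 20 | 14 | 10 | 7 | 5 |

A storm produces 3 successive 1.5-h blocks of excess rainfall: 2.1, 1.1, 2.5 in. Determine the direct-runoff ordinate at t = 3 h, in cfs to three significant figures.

By discrete convolution, Q_j = Σ (P_i / 1 in) · U_{j−i}.
At t = 3 h (j=2): Q = (2.1/1)·17 + (1.1/1)·7 + (2.5/1)·0 = 43.4 cfs.

Q ≈ 43.4 cfs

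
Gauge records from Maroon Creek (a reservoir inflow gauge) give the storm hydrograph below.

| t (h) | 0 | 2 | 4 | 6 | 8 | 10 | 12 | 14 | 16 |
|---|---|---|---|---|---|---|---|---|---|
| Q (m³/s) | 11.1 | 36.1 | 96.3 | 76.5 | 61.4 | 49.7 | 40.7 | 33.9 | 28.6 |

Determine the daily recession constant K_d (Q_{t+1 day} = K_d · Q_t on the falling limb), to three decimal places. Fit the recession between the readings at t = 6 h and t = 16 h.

Between t = 6 h and t = 16 h the flow falls from 76.5 to 28.6 m³/s over 5×2 h = 10 h.
Per-interval ratio K = (28.6/76.5)^(1/5) = 0.8214; K_d = K^(24/2) = 0.094.

K_d ≈ 0.094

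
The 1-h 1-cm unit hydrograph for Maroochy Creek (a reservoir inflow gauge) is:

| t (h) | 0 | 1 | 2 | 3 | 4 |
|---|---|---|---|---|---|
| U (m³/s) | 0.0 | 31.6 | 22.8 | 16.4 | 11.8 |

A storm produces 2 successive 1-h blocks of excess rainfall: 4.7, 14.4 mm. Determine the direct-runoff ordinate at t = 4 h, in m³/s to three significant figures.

Q ≈ 29.2 m³/s

By discrete convolution, Q_j = Σ (P_i / 10 mm) · U_{j−i}.
At t = 4 h (j=4): Q = (4.7/10)·11.8 + (14.4/10)·16.4 = 29.2 m³/s.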